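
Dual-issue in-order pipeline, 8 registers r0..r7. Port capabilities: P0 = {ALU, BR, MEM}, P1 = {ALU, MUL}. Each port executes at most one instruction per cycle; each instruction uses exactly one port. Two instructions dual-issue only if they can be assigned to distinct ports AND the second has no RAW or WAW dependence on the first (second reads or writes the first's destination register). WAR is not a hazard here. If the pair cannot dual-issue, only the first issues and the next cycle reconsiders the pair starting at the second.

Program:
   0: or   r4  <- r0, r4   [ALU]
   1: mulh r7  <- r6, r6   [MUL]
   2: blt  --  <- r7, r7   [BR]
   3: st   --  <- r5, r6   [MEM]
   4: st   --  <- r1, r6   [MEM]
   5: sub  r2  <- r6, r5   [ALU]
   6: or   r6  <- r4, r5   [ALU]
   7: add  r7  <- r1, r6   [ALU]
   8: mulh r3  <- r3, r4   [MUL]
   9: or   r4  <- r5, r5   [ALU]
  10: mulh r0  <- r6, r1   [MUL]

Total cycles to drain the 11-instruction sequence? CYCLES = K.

CYCLES = 7

#0 head=0: or mulh i0,i1 dual
#1 head=2: blt i2 no-port BR/MEM
#2 head=3: st i3 no-port MEM/MEM
#3 head=4: st sub i4,i5 dual
#4 head=6: or i6 RAW r6
#5 head=7: add mulh i7,i8 dual
#6 head=9: or mulh i9,i10 dual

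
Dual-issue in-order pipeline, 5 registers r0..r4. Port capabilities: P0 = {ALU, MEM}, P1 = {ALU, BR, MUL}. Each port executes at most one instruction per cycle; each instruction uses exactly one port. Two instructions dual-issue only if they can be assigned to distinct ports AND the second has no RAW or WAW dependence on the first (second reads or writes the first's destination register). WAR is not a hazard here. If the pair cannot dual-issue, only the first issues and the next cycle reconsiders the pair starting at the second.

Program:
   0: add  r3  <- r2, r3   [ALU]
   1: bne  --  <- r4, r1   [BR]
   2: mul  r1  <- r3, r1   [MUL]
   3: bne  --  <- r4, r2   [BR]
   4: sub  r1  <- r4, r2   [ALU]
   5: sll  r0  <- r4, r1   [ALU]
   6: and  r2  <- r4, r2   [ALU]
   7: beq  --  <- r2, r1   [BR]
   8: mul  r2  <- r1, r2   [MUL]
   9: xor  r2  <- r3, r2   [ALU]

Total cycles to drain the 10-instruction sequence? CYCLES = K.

#0 head=0: add.ALU/bne.BR i0/i1 pair
#1 head=2: mul.MUL i2 no-port MUL/BR
#2 head=3: bne.BR/sub.ALU i3/i4 pair
#3 head=5: sll.ALU/and.ALU i5/i6 pair
#4 head=7: beq.BR i7 no-port BR/MUL
#5 head=8: mul.MUL i8 RAW+WAW r2
#6 head=9: xor.ALU i9 tail

CYCLES = 7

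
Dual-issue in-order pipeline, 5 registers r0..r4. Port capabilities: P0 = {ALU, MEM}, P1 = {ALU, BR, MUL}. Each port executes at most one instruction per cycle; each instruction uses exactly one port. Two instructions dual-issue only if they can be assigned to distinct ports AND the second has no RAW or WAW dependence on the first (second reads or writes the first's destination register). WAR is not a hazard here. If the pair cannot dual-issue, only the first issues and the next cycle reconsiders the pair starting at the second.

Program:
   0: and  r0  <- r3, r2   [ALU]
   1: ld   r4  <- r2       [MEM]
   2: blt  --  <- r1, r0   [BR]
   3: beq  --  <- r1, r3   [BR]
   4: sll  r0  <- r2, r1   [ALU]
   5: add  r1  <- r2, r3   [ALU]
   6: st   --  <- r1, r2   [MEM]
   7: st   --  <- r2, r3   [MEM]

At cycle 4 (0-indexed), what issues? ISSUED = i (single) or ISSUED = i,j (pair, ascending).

t=0 i0+i1:and/ld ; 2-wide
t=1 i2:blt ; no-port BR/BR
t=2 i3+i4:beq/sll ; 2-wide
t=3 i5:add ; RAW r1
t=4 i6:st ; no-port MEM/MEM
t=5 i7:st ; tail

ISSUED = 6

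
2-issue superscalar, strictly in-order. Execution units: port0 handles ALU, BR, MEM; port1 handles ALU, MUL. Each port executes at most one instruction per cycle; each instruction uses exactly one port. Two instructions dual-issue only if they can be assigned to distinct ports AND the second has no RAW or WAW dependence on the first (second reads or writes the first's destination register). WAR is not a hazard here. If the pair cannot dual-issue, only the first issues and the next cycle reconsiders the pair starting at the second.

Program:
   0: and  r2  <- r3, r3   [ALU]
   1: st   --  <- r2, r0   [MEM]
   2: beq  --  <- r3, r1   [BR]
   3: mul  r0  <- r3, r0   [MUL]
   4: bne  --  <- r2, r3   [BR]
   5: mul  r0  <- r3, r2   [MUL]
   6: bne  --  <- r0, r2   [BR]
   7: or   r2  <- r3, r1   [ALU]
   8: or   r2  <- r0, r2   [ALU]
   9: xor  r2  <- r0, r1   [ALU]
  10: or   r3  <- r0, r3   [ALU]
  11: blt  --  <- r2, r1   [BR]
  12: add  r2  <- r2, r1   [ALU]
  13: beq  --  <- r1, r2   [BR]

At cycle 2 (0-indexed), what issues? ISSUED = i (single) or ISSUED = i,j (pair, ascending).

0. and @i0  | RAW r2
1. st @i1  | no-port MEM/BR
2. beq+mul @i2/i3  | dual
3. bne+mul @i4/i5  | dual
4. bne+or @i6/i7  | dual
5. or @i8  | WAW r2
6. xor+or @i9/i10  | dual
7. blt+add @i11/i12  | dual
8. beq @i13  | tail

ISSUED = 2,3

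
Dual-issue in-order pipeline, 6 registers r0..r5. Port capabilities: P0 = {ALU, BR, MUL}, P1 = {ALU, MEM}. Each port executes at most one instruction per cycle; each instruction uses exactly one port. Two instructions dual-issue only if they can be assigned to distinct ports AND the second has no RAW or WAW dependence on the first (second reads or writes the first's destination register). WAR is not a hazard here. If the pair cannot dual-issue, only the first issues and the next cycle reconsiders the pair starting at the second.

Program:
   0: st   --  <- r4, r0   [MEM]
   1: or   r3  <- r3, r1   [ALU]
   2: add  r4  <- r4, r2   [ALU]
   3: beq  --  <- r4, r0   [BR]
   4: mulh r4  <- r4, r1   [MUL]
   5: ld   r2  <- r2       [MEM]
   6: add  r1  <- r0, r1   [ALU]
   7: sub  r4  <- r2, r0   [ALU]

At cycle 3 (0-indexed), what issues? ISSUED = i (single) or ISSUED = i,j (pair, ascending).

  cy0 -> i0+i1 (st.MEM/or.ALU) 2-wide
  cy1 -> i2 (add.ALU) RAW r4
  cy2 -> i3 (beq.BR) no-port BR/MUL
  cy3 -> i4+i5 (mulh.MUL/ld.MEM) 2-wide
  cy4 -> i6+i7 (add.ALU/sub.ALU) 2-wide

ISSUED = 4,5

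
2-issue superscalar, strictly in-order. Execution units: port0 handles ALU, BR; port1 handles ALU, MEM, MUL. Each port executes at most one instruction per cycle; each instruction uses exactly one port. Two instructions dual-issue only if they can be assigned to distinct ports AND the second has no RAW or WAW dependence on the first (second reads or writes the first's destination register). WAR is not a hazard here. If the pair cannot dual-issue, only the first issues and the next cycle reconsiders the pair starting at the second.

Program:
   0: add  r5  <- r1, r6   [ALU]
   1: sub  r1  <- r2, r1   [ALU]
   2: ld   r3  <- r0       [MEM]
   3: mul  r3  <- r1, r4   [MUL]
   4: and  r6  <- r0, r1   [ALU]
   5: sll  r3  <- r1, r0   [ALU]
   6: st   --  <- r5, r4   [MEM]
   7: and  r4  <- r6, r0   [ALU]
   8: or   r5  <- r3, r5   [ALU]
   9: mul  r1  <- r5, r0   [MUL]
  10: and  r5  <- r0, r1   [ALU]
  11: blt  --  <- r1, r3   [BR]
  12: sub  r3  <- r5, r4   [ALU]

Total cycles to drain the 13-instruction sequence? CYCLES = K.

t=0 i0+i1:add.ALU;sub.ALU ; 2-wide
t=1 i2:ld.MEM ; no-port MEM/MUL
t=2 i3+i4:mul.MUL;and.ALU ; 2-wide
t=3 i5+i6:sll.ALU;st.MEM ; 2-wide
t=4 i7+i8:and.ALU;or.ALU ; 2-wide
t=5 i9:mul.MUL ; RAW r1
t=6 i10+i11:and.ALU;blt.BR ; 2-wide
t=7 i12:sub.ALU ; tail

CYCLES = 8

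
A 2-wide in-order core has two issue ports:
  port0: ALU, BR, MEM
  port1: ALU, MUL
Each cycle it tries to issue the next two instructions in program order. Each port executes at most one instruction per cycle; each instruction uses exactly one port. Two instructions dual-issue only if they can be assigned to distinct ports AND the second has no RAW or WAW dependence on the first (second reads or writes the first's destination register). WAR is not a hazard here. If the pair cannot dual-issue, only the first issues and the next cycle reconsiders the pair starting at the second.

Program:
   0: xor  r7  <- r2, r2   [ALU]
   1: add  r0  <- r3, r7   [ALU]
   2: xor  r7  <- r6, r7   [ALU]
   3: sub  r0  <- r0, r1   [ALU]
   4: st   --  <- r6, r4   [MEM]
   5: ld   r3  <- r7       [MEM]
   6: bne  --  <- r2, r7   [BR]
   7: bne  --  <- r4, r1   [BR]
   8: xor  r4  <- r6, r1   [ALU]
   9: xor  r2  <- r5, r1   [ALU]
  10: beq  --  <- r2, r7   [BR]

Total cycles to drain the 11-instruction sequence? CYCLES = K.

CYCLES = 8

  cy0 -> i0 (xor.ALU) RAW r7
  cy1 -> i1+i2 (add.ALU/xor.ALU) 2-wide
  cy2 -> i3+i4 (sub.ALU/st.MEM) 2-wide
  cy3 -> i5 (ld.MEM) no-port MEM/BR
  cy4 -> i6 (bne.BR) no-port BR/BR
  cy5 -> i7+i8 (bne.BR/xor.ALU) 2-wide
  cy6 -> i9 (xor.ALU) RAW r2
  cy7 -> i10 (beq.BR) tail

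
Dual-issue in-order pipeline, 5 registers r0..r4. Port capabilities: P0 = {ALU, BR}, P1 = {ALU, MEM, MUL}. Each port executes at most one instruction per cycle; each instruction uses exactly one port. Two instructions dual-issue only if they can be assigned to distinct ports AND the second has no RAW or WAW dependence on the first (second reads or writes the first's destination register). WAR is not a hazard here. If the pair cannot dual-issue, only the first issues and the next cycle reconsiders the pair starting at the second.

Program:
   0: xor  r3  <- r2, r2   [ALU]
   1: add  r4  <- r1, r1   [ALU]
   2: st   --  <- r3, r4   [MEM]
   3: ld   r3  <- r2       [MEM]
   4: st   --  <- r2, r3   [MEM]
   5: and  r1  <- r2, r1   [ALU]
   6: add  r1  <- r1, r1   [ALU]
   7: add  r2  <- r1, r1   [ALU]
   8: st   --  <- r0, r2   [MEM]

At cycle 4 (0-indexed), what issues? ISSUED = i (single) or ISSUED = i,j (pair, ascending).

t=0 i0&i1:xor.ALU/add.ALU ; dual
t=1 i2:st.MEM ; no-port MEM/MEM
t=2 i3:ld.MEM ; no-port MEM/MEM
t=3 i4&i5:st.MEM/and.ALU ; dual
t=4 i6:add.ALU ; RAW r1
t=5 i7:add.ALU ; RAW r2
t=6 i8:st.MEM ; tail

ISSUED = 6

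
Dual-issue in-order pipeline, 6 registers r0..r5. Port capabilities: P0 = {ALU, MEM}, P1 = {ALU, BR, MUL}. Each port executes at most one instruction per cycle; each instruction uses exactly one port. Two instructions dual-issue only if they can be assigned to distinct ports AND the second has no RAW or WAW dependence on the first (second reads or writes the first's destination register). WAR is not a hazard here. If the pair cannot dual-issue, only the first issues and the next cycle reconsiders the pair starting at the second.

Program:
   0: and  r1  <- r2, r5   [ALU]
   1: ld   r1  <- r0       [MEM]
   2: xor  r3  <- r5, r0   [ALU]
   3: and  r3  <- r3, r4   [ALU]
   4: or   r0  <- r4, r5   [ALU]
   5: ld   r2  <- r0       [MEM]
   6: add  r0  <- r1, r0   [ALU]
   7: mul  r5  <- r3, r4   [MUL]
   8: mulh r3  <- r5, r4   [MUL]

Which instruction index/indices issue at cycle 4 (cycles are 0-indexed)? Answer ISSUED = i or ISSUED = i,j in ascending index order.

0. and @i0  | WAW r1
1. ld+xor @i1&i2  | pair
2. and+or @i3&i4  | pair
3. ld+add @i5&i6  | pair
4. mul @i7  | no-port MUL/MUL
5. mulh @i8  | tail

ISSUED = 7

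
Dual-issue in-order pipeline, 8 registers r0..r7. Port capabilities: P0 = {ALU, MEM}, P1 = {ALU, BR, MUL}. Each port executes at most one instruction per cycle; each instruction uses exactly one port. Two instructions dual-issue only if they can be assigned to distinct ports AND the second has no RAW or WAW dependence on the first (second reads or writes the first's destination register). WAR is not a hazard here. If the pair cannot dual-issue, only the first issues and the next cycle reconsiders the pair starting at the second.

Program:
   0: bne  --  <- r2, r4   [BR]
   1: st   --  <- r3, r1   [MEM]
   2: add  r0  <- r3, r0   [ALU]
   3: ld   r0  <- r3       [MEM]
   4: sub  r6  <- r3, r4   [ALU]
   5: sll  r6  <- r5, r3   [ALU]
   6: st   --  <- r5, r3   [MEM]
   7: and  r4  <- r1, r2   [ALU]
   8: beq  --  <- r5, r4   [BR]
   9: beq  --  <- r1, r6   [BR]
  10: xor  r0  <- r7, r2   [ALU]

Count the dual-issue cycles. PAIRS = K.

c0: i0&i1 bne.BR;st.MEM  2-wide
c1: i2 add.ALU  WAW r0
c2: i3&i4 ld.MEM;sub.ALU  2-wide
c3: i5&i6 sll.ALU;st.MEM  2-wide
c4: i7 and.ALU  RAW r4
c5: i8 beq.BR  no-port BR/BR
c6: i9&i10 beq.BR;xor.ALU  2-wide

PAIRS = 4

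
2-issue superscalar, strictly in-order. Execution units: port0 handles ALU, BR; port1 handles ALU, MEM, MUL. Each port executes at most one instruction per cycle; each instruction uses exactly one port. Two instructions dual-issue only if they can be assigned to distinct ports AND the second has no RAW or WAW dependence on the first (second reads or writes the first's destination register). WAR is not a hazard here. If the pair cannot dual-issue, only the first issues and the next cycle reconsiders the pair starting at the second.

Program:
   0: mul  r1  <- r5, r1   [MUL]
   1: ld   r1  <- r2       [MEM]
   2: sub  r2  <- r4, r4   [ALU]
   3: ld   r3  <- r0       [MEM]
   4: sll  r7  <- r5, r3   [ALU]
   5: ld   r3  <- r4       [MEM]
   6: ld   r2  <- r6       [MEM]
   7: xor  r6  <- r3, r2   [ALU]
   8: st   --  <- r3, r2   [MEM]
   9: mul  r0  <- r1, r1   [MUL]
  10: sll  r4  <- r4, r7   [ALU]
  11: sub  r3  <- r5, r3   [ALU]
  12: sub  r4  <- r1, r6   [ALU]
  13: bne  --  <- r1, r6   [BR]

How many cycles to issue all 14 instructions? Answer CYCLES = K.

CYCLES = 9

c0: i0 mul  no-port MUL/MEM
c1: i1&i2 ld+sub  dual
c2: i3 ld  RAW r3
c3: i4&i5 sll+ld  dual
c4: i6 ld  RAW r2
c5: i7&i8 xor+st  dual
c6: i9&i10 mul+sll  dual
c7: i11&i12 sub+sub  dual
c8: i13 bne  tail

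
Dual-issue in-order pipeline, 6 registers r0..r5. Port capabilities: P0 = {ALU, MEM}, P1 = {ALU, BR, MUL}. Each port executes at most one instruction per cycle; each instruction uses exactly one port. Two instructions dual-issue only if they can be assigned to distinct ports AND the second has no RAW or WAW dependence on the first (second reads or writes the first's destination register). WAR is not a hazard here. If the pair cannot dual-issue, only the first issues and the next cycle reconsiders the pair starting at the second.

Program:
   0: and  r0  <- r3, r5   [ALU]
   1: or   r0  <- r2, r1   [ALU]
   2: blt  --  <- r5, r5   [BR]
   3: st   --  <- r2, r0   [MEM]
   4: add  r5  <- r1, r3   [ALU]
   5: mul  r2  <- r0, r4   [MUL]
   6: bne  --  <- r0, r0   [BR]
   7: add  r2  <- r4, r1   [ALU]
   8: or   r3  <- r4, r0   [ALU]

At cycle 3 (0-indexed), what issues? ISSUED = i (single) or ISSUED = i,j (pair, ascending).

0. and.ALU @i0  | WAW r0
1. or.ALU blt.BR @i1&i2  | dual
2. st.MEM add.ALU @i3&i4  | dual
3. mul.MUL @i5  | no-port MUL/BR
4. bne.BR add.ALU @i6&i7  | dual
5. or.ALU @i8  | tail

ISSUED = 5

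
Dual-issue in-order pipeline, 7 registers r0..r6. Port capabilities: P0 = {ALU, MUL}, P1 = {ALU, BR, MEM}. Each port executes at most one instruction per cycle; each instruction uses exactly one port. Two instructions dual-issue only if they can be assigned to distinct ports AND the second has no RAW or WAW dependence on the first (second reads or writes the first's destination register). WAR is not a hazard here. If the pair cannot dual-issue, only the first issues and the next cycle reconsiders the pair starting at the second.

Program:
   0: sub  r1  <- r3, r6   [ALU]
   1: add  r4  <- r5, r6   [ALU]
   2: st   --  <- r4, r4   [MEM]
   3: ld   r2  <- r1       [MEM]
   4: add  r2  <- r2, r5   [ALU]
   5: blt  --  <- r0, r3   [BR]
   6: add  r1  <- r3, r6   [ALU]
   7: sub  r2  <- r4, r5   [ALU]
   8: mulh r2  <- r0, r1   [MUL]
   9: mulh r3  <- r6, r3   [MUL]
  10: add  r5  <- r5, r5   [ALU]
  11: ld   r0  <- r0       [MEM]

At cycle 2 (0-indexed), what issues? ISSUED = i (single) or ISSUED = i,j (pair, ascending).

ISSUED = 3

[0] i0&i1  sub;add  -- dual
[1] i2  st  -- no-port MEM/MEM
[2] i3  ld  -- RAW+WAW r2
[3] i4&i5  add;blt  -- dual
[4] i6&i7  add;sub  -- dual
[5] i8  mulh  -- no-port MUL/MUL
[6] i9&i10  mulh;add  -- dual
[7] i11  ld  -- tail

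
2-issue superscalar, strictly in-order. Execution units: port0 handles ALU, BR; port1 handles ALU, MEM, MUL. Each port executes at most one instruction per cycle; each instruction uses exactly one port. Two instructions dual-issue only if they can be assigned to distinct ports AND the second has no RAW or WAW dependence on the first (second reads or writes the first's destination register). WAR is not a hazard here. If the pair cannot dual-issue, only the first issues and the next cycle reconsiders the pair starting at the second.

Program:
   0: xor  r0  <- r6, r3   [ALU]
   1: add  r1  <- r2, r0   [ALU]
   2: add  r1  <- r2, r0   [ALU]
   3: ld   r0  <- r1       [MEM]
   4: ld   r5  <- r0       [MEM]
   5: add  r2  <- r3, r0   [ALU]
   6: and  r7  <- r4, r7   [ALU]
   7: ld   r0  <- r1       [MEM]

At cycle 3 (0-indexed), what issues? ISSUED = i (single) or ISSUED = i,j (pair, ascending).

ISSUED = 3

c0: i0 xor.ALU  RAW r0
c1: i1 add.ALU  WAW r1
c2: i2 add.ALU  RAW r1
c3: i3 ld.MEM  no-port MEM/MEM
c4: i4&i5 ld.MEM+add.ALU  2-wide
c5: i6&i7 and.ALU+ld.MEM  2-wide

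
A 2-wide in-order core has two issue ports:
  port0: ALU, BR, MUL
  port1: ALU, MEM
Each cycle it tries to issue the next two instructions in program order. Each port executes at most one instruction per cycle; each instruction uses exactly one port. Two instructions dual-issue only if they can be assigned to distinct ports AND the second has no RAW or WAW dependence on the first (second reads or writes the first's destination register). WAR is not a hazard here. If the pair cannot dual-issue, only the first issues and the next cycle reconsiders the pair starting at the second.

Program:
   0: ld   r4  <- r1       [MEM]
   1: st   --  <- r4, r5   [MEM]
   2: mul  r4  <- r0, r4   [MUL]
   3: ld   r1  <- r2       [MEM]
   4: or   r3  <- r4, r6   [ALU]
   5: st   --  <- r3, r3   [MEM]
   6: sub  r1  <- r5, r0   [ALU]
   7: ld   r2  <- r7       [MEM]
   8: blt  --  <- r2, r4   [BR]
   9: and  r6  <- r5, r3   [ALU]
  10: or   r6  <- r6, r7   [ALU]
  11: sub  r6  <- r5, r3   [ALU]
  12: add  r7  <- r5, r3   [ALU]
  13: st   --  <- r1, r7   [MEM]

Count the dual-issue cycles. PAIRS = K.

PAIRS = 5

c0: i0 ld.MEM  no-port MEM/MEM
c1: i1+i2 st.MEM mul.MUL  pair
c2: i3+i4 ld.MEM or.ALU  pair
c3: i5+i6 st.MEM sub.ALU  pair
c4: i7 ld.MEM  RAW r2
c5: i8+i9 blt.BR and.ALU  pair
c6: i10 or.ALU  WAW r6
c7: i11+i12 sub.ALU add.ALU  pair
c8: i13 st.MEM  tail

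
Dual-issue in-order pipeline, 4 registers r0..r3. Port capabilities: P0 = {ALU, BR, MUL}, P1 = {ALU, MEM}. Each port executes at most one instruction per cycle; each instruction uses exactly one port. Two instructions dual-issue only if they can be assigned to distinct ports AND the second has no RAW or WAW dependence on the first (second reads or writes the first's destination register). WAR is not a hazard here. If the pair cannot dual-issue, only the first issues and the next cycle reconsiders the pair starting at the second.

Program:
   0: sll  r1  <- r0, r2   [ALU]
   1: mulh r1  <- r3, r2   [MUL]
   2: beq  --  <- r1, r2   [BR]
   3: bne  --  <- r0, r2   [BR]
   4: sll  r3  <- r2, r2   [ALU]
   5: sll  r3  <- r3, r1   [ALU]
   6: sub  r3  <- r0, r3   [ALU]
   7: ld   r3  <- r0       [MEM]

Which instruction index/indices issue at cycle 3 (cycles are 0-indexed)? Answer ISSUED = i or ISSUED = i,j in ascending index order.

ISSUED = 3,4

#0 head=0: sll i0 WAW r1
#1 head=1: mulh i1 no-port MUL/BR
#2 head=2: beq i2 no-port BR/BR
#3 head=3: bne/sll i3+i4 pair
#4 head=5: sll i5 RAW+WAW r3
#5 head=6: sub i6 WAW r3
#6 head=7: ld i7 tail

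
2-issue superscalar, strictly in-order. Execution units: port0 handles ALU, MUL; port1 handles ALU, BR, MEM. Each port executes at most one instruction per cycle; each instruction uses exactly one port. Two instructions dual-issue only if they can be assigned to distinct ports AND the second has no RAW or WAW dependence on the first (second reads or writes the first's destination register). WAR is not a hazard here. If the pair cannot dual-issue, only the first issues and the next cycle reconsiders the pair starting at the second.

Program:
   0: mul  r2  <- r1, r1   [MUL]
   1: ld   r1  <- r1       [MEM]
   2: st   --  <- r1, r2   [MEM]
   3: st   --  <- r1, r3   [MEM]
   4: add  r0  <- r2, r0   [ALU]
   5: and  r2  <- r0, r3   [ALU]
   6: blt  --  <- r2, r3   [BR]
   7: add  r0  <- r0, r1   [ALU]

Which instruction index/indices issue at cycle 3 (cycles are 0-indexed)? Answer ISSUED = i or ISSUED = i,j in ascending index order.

ISSUED = 5

  cy0 -> i0/i1 (mul/ld) pair
  cy1 -> i2 (st) no-port MEM/MEM
  cy2 -> i3/i4 (st/add) pair
  cy3 -> i5 (and) RAW r2
  cy4 -> i6/i7 (blt/add) pair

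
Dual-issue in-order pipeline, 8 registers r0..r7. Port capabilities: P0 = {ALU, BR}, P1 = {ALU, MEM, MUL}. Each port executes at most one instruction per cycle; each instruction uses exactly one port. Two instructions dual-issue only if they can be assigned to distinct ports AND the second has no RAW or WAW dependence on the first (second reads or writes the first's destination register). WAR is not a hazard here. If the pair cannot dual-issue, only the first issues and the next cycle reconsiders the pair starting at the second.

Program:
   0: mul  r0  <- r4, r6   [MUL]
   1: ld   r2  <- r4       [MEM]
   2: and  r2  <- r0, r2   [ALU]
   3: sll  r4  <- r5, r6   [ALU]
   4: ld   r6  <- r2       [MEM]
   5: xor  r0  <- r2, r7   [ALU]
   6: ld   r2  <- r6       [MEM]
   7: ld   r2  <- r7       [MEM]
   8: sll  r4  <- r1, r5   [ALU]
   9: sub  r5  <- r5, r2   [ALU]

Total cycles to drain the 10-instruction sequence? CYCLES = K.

CYCLES = 7

t=0 i0:mul ; no-port MUL/MEM
t=1 i1:ld ; RAW+WAW r2
t=2 i2&i3:and sll ; dual
t=3 i4&i5:ld xor ; dual
t=4 i6:ld ; no-port MEM/MEM
t=5 i7&i8:ld sll ; dual
t=6 i9:sub ; tail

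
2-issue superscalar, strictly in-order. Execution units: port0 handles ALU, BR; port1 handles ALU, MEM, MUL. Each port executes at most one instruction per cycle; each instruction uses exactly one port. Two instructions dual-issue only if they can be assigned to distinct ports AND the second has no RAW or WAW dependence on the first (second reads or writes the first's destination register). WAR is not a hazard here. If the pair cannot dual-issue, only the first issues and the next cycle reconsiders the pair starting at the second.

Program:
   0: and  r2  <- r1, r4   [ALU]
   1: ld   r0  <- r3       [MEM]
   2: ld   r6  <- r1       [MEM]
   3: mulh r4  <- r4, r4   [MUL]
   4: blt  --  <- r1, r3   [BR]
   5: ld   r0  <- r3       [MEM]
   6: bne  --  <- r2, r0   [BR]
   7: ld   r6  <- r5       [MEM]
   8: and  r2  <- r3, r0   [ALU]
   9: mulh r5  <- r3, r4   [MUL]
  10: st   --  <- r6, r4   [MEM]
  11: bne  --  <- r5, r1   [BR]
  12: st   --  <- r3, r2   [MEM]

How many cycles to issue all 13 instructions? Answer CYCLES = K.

CYCLES = 8

c0: i0/i1 and+ld  dual
c1: i2 ld  no-port MEM/MUL
c2: i3/i4 mulh+blt  dual
c3: i5 ld  RAW r0
c4: i6/i7 bne+ld  dual
c5: i8/i9 and+mulh  dual
c6: i10/i11 st+bne  dual
c7: i12 st  tail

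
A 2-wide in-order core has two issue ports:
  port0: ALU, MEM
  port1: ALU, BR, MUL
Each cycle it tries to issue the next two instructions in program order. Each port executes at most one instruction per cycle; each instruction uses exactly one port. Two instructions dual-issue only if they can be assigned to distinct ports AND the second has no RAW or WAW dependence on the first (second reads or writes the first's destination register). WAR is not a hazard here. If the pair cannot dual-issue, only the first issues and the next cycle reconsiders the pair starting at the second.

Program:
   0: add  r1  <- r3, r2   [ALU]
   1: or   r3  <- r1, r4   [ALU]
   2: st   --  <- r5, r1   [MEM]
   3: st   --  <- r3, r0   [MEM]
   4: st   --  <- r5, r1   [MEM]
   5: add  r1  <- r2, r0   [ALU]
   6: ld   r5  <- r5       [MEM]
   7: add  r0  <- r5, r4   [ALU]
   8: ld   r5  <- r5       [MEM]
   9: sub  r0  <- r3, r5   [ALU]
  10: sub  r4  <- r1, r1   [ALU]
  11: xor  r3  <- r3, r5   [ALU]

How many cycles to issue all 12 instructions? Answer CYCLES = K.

CYCLES = 8

[0] i0  add.ALU  -- RAW r1
[1] i1,i2  or.ALU st.MEM  -- 2-wide
[2] i3  st.MEM  -- no-port MEM/MEM
[3] i4,i5  st.MEM add.ALU  -- 2-wide
[4] i6  ld.MEM  -- RAW r5
[5] i7,i8  add.ALU ld.MEM  -- 2-wide
[6] i9,i10  sub.ALU sub.ALU  -- 2-wide
[7] i11  xor.ALU  -- tail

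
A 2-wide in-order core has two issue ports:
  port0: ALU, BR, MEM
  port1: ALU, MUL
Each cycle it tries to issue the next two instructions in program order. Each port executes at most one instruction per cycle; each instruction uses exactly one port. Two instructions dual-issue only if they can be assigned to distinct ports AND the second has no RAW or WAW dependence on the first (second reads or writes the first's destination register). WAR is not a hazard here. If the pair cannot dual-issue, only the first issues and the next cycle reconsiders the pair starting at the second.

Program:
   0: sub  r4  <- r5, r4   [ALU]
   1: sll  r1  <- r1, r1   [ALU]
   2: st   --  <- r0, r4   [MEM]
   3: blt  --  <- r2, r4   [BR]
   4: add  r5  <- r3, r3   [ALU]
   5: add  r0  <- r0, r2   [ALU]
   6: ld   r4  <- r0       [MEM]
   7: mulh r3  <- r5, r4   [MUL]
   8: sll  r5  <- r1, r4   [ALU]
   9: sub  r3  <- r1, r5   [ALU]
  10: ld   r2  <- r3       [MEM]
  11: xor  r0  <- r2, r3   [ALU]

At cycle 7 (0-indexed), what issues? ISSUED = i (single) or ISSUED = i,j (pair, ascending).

  cy0 -> i0+i1 (sub.ALU sll.ALU) dual
  cy1 -> i2 (st.MEM) no-port MEM/BR
  cy2 -> i3+i4 (blt.BR add.ALU) dual
  cy3 -> i5 (add.ALU) RAW r0
  cy4 -> i6 (ld.MEM) RAW r4
  cy5 -> i7+i8 (mulh.MUL sll.ALU) dual
  cy6 -> i9 (sub.ALU) RAW r3
  cy7 -> i10 (ld.MEM) RAW r2
  cy8 -> i11 (xor.ALU) tail

ISSUED = 10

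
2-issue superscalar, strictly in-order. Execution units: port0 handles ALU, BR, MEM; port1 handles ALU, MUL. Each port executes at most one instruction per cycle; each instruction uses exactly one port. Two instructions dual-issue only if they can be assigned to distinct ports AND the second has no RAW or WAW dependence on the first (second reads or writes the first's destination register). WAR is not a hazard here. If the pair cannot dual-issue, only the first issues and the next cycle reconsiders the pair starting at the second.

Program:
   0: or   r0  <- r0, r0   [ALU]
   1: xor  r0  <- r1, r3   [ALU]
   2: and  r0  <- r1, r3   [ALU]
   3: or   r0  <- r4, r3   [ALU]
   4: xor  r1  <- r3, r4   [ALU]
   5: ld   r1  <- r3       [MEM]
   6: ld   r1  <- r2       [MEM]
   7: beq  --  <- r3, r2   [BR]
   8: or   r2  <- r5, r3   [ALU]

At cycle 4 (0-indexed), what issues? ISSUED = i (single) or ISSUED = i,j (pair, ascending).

t=0 i0:or.ALU ; WAW r0
t=1 i1:xor.ALU ; WAW r0
t=2 i2:and.ALU ; WAW r0
t=3 i3+i4:or.ALU/xor.ALU ; pair
t=4 i5:ld.MEM ; no-port MEM/MEM
t=5 i6:ld.MEM ; no-port MEM/BR
t=6 i7+i8:beq.BR/or.ALU ; pair

ISSUED = 5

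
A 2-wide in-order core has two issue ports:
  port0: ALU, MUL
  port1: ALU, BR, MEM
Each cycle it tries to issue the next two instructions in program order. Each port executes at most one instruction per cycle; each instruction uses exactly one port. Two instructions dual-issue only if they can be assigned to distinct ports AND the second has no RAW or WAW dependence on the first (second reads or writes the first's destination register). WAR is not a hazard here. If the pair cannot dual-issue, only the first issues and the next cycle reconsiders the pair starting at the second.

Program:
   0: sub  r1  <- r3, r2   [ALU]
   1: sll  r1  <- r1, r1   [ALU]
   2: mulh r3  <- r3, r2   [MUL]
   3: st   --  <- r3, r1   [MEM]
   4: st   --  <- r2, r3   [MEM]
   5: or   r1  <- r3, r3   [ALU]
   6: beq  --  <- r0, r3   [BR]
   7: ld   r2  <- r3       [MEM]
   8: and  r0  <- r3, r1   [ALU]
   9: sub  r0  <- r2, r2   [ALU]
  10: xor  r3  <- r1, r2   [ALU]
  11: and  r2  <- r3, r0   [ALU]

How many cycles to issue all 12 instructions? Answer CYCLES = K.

t=0 i0:sub ; RAW+WAW r1
t=1 i1/i2:sll/mulh ; 2-wide
t=2 i3:st ; no-port MEM/MEM
t=3 i4/i5:st/or ; 2-wide
t=4 i6:beq ; no-port BR/MEM
t=5 i7/i8:ld/and ; 2-wide
t=6 i9/i10:sub/xor ; 2-wide
t=7 i11:and ; tail

CYCLES = 8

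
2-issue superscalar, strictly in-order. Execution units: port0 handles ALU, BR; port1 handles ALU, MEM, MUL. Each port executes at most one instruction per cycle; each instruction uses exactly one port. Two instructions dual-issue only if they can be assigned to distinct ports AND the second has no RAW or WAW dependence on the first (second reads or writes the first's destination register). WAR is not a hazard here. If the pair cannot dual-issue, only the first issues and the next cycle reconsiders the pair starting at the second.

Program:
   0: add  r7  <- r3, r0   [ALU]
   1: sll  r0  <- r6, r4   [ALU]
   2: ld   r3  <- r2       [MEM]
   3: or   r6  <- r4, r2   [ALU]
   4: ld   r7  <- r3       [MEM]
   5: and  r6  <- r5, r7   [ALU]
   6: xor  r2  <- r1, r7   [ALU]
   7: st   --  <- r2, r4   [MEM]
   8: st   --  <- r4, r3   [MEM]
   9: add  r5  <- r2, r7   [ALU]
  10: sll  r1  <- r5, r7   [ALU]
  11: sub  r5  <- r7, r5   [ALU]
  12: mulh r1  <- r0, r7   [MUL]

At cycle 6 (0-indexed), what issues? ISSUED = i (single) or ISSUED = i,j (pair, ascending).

  cy0 -> i0,i1 (add.ALU;sll.ALU) pair
  cy1 -> i2,i3 (ld.MEM;or.ALU) pair
  cy2 -> i4 (ld.MEM) RAW r7
  cy3 -> i5,i6 (and.ALU;xor.ALU) pair
  cy4 -> i7 (st.MEM) no-port MEM/MEM
  cy5 -> i8,i9 (st.MEM;add.ALU) pair
  cy6 -> i10,i11 (sll.ALU;sub.ALU) pair
  cy7 -> i12 (mulh.MUL) tail

ISSUED = 10,11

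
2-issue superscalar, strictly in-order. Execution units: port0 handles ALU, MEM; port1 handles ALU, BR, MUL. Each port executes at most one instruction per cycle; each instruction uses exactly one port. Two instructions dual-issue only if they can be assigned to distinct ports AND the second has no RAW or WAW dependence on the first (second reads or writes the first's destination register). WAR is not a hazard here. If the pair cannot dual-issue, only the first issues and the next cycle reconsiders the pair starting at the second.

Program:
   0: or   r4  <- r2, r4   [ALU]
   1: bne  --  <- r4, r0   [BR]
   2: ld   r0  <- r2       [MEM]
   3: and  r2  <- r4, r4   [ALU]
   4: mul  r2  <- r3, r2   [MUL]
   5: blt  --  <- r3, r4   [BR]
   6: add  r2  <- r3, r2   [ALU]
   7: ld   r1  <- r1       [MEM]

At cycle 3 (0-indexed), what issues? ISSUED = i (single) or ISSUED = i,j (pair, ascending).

c0: i0 or.ALU  RAW r4
c1: i1+i2 bne.BR;ld.MEM  2-wide
c2: i3 and.ALU  RAW+WAW r2
c3: i4 mul.MUL  no-port MUL/BR
c4: i5+i6 blt.BR;add.ALU  2-wide
c5: i7 ld.MEM  tail

ISSUED = 4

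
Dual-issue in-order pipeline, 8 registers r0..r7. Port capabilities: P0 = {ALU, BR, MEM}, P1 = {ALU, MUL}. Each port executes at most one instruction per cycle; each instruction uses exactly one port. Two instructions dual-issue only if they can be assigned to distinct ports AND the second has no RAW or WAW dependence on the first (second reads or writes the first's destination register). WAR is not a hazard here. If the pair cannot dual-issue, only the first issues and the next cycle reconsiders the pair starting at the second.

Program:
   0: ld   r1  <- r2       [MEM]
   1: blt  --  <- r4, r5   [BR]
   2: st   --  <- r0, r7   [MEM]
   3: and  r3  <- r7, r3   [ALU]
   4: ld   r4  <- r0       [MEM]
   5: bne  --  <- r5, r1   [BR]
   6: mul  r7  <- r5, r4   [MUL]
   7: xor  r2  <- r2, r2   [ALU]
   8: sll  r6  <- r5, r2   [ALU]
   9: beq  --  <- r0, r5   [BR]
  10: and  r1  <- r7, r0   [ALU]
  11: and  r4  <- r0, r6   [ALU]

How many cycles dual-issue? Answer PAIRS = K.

  cy0 -> i0 (ld.MEM) no-port MEM/BR
  cy1 -> i1 (blt.BR) no-port BR/MEM
  cy2 -> i2/i3 (st.MEM and.ALU) 2-wide
  cy3 -> i4 (ld.MEM) no-port MEM/BR
  cy4 -> i5/i6 (bne.BR mul.MUL) 2-wide
  cy5 -> i7 (xor.ALU) RAW r2
  cy6 -> i8/i9 (sll.ALU beq.BR) 2-wide
  cy7 -> i10/i11 (and.ALU and.ALU) 2-wide

PAIRS = 4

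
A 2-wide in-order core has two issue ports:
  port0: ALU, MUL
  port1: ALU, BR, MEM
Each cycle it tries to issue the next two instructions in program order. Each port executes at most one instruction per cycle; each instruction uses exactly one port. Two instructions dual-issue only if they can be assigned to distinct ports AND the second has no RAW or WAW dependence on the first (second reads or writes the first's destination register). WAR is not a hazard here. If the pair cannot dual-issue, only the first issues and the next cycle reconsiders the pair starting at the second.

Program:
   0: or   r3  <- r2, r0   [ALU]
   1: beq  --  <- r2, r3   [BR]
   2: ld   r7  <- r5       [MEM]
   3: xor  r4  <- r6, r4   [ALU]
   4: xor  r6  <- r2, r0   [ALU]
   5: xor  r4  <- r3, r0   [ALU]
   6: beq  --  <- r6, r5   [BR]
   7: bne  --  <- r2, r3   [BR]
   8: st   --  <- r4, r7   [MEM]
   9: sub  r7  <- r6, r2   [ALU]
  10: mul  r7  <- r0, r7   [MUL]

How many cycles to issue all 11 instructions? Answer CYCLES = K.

#0 head=0: or.ALU i0 RAW r3
#1 head=1: beq.BR i1 no-port BR/MEM
#2 head=2: ld.MEM xor.ALU i2/i3 2-wide
#3 head=4: xor.ALU xor.ALU i4/i5 2-wide
#4 head=6: beq.BR i6 no-port BR/BR
#5 head=7: bne.BR i7 no-port BR/MEM
#6 head=8: st.MEM sub.ALU i8/i9 2-wide
#7 head=10: mul.MUL i10 tail

CYCLES = 8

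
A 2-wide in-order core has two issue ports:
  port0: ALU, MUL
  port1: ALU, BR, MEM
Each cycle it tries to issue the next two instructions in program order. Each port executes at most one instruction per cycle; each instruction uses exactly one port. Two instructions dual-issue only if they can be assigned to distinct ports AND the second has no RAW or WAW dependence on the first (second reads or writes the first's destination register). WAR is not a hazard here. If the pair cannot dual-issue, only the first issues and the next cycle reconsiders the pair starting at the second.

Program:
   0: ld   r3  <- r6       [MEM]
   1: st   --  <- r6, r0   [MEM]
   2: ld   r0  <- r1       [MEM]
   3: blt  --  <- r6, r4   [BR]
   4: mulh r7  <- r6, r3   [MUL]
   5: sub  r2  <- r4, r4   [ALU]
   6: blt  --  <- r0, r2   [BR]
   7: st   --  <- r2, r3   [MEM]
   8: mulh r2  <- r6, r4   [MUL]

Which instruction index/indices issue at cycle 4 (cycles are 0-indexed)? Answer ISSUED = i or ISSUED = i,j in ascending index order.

[0] i0  ld.MEM  -- no-port MEM/MEM
[1] i1  st.MEM  -- no-port MEM/MEM
[2] i2  ld.MEM  -- no-port MEM/BR
[3] i3/i4  blt.BR+mulh.MUL  -- pair
[4] i5  sub.ALU  -- RAW r2
[5] i6  blt.BR  -- no-port BR/MEM
[6] i7/i8  st.MEM+mulh.MUL  -- pair

ISSUED = 5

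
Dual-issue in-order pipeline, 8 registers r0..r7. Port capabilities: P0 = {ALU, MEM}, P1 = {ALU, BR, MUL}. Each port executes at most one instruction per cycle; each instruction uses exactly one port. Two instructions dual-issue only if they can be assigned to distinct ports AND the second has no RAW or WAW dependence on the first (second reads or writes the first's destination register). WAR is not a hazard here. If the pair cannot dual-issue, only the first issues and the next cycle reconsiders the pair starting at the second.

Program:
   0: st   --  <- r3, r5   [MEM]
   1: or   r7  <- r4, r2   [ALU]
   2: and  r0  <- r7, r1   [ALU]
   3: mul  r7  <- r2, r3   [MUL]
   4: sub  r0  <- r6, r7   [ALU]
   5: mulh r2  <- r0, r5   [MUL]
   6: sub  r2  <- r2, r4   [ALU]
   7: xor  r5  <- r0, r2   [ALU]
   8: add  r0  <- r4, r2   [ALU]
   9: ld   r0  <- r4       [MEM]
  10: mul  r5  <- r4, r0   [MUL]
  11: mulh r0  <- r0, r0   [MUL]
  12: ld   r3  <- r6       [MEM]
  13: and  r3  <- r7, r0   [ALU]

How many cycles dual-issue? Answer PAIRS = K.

PAIRS = 4

t=0 i0,i1:st+or ; dual
t=1 i2,i3:and+mul ; dual
t=2 i4:sub ; RAW r0
t=3 i5:mulh ; RAW+WAW r2
t=4 i6:sub ; RAW r2
t=5 i7,i8:xor+add ; dual
t=6 i9:ld ; RAW r0
t=7 i10:mul ; no-port MUL/MUL
t=8 i11,i12:mulh+ld ; dual
t=9 i13:and ; tail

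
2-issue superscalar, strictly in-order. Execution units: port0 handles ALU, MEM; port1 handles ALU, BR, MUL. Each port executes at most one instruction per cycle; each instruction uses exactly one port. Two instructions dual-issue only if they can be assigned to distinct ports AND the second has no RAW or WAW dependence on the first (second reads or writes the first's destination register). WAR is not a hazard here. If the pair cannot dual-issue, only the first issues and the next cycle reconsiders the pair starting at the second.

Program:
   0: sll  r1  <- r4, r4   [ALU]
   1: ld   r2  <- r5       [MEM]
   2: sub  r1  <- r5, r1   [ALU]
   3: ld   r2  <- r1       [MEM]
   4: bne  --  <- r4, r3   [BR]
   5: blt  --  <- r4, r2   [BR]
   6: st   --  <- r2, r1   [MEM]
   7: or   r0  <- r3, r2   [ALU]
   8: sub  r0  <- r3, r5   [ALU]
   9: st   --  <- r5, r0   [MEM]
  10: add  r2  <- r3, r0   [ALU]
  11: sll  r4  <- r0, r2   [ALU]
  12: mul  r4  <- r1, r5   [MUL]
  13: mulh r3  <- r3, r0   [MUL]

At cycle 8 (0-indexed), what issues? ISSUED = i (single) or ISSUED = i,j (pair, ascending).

ISSUED = 12

0. sll;ld @i0,i1  | 2-wide
1. sub @i2  | RAW r1
2. ld;bne @i3,i4  | 2-wide
3. blt;st @i5,i6  | 2-wide
4. or @i7  | WAW r0
5. sub @i8  | RAW r0
6. st;add @i9,i10  | 2-wide
7. sll @i11  | WAW r4
8. mul @i12  | no-port MUL/MUL
9. mulh @i13  | tail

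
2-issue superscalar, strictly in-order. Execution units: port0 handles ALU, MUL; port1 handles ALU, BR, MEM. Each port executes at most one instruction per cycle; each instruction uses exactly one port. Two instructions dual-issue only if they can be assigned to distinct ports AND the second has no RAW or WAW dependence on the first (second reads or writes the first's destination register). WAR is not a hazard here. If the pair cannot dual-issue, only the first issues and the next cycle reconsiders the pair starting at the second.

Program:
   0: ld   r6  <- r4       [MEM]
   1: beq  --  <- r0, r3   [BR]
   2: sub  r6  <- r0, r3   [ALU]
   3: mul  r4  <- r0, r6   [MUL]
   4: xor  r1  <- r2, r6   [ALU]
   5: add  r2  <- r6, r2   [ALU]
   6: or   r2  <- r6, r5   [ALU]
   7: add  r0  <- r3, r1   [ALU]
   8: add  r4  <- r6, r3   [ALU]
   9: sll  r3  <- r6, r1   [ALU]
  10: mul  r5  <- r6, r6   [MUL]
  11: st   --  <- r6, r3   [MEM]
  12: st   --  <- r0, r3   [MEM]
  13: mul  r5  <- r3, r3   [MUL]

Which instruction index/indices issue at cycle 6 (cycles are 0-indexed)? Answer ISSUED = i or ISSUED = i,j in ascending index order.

#0 head=0: ld i0 no-port MEM/BR
#1 head=1: beq/sub i1,i2 pair
#2 head=3: mul/xor i3,i4 pair
#3 head=5: add i5 WAW r2
#4 head=6: or/add i6,i7 pair
#5 head=8: add/sll i8,i9 pair
#6 head=10: mul/st i10,i11 pair
#7 head=12: st/mul i12,i13 pair

ISSUED = 10,11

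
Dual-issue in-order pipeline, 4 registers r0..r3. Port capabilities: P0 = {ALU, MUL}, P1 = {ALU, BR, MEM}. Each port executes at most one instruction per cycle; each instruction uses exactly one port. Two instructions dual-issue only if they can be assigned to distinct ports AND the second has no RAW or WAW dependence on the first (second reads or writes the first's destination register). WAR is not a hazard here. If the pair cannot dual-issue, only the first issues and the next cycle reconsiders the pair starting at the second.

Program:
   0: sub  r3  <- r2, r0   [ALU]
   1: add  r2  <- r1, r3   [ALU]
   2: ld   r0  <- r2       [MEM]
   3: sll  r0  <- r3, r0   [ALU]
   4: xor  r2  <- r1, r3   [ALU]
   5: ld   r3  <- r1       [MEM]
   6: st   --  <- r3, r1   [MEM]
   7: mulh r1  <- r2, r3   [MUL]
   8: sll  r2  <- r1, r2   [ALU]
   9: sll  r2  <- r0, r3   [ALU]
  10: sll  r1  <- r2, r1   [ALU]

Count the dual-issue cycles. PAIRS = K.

PAIRS = 2

[0] i0  sub  -- RAW r3
[1] i1  add  -- RAW r2
[2] i2  ld  -- RAW+WAW r0
[3] i3,i4  sll+xor  -- 2-wide
[4] i5  ld  -- no-port MEM/MEM
[5] i6,i7  st+mulh  -- 2-wide
[6] i8  sll  -- WAW r2
[7] i9  sll  -- RAW r2
[8] i10  sll  -- tail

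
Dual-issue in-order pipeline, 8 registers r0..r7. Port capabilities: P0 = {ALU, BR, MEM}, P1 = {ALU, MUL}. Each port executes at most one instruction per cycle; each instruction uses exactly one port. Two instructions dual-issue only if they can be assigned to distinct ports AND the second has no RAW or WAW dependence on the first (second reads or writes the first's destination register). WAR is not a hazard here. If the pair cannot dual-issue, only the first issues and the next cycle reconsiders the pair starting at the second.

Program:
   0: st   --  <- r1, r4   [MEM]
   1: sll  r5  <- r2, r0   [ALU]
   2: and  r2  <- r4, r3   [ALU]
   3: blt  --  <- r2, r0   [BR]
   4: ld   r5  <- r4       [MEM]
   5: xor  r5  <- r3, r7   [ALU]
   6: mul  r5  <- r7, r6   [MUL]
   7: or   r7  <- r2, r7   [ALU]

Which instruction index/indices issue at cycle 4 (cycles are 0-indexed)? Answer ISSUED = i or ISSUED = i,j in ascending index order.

ISSUED = 5

[0] i0,i1  st.MEM sll.ALU  -- pair
[1] i2  and.ALU  -- RAW r2
[2] i3  blt.BR  -- no-port BR/MEM
[3] i4  ld.MEM  -- WAW r5
[4] i5  xor.ALU  -- WAW r5
[5] i6,i7  mul.MUL or.ALU  -- pair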